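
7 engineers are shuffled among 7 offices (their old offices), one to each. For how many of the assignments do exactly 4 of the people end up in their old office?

70

Choose which 4 of the 7 are fixed: C(7,4) = 35.
The remaining 3 must be deranged: !3 = 2.
Total: 35 × 2 = 70.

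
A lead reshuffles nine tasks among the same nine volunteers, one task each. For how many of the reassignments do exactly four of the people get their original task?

5544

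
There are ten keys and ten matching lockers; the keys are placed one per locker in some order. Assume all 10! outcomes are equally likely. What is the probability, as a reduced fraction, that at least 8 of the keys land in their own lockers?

23/1814400

Favorable outcomes: Σ_{i≥8} C(10,i)·!(10-i) = 45·1 + 10·0 + 1·1 = 46.
Total outcomes: 10! = 3628800.
Probability = 46/3628800 = 23/1814400.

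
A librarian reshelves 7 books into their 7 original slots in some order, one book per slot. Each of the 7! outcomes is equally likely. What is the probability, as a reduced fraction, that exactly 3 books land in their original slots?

Favorable outcomes: C(7,3)·!4 = 35·9 = 315.
Total outcomes: 7! = 5040.
Probability = 315/5040 = 1/16.

1/16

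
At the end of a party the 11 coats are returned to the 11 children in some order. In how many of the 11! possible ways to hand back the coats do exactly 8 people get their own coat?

330

Choose which 8 of the 11 are fixed: C(11,8) = 165.
The remaining 3 must be deranged: !3 = 2.
Total: 165 × 2 = 330.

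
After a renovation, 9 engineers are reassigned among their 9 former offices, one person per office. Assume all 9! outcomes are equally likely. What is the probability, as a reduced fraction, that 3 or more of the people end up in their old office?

29143/362880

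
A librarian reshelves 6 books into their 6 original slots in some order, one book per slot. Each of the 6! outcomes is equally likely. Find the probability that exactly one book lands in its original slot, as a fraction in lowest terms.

11/30

Favorable outcomes: C(6,1)·!5 = 6·44 = 264.
Total outcomes: 6! = 720.
Probability = 264/720 = 11/30.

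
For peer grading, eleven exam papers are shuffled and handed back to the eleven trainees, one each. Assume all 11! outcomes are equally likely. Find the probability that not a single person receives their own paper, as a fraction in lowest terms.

1468457/3991680

Favorable outcomes: !11 = 14684570.
Total outcomes: 11! = 39916800.
Probability = 14684570/39916800 = 1468457/3991680.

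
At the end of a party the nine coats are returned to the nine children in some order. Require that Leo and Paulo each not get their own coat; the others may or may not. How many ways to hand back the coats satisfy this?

287280

Inclusion-exclusion on the 2 forbidden self-matches:
Σ_{j=0}^{2} (-1)^j C(2,j)(9-j)!
= C(2,0)·9! - C(2,1)·8! + C(2,2)·7!
= 362880 - 80640 + 5040
= 287280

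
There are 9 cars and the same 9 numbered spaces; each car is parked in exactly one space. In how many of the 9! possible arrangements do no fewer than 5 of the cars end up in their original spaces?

# with exactly i fixed is C(9,i)·!(9-i); sum over i=5..9:
  i=5: C(9,5)·!4 = 126·9 = 1134
  i=6: C(9,6)·!3 = 84·2 = 168
  i=7: C(9,7)·!2 = 36·1 = 36
  i=8: C(9,8)·!1 = 9·0 = 0
  i=9: C(9,9)·!0 = 1·1 = 1
Total = 1339.

1339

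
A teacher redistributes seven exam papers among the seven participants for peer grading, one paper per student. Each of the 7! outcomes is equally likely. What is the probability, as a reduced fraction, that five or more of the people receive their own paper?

11/2520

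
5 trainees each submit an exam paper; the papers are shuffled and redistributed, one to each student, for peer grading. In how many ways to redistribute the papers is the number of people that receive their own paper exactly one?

Choose which one of the 5 is fixed: C(5,1) = 5.
The other 4 form a derangement: !4 = 9.
Total: 5 × 9 = 45.

45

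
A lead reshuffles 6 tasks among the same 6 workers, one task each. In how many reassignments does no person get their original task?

265

!6 is the nearest integer to 6!/e.
6! = 720, and 720/e ≈ 264.87, so !6 = 265.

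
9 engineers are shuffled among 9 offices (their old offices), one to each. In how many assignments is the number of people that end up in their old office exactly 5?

1134

Pick the 5 fixed positions: C(9,5) = 126 ways.
The remaining 4 must be deranged: !4 = 9.
Total: 126 × 9 = 1134.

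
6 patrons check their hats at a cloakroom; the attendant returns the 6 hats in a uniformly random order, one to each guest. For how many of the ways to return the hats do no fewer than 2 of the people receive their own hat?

Sum C(6,i)·!(6-i) for i = 2..6:
  i=2: C(6,2)·!4 = 15·9 = 135
  i=3: C(6,3)·!3 = 20·2 = 40
  i=4: C(6,4)·!2 = 15·1 = 15
  i=5: C(6,5)·!1 = 6·0 = 0
  i=6: C(6,6)·!0 = 1·1 = 1
Total = 191.

191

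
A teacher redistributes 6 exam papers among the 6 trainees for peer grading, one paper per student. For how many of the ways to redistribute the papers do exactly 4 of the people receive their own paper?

15

Choose which 4 of the 6 are fixed: C(6,4) = 15.
The remaining 2 must be deranged: !2 = 1.
Total: 15 × 1 = 15.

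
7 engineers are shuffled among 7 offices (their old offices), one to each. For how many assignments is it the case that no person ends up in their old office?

1854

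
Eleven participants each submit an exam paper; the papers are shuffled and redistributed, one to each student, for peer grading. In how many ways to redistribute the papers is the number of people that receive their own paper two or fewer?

Sum C(11,i)·!(11-i) for i = 0..2:
  i=0: C(11,0)·!11 = 1·14684570 = 14684570
  i=1: C(11,1)·!10 = 11·1334961 = 14684571
  i=2: C(11,2)·!9 = 55·133496 = 7342280
Total = 36711421.

36711421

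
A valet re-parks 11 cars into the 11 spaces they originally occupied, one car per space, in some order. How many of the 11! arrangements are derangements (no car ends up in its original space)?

14684570

The number of derangements of 11 is !11 = Σ_{k=0}^{11} (-1)^k·11!/k!
= 11! - 11!/1! + 11!/2! - 11!/3! + 11!/4! - 11!/5! + 11!/6! - 11!/7! + 11!/8! - 11!/9! + 11!/10! - 11!/11!
= 39916800 - 39916800 + 19958400 - 6652800 + 1663200 - 332640 + 55440 - 7920 + 990 - 110 + 11 - 1
= 14684570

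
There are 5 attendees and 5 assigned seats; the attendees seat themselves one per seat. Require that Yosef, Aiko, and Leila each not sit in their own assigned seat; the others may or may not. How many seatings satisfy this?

Inclusion-exclusion on the 3 forbidden self-matches:
Σ_{j=0}^{3} (-1)^j C(3,j)(5-j)!
= C(3,0)·5! - C(3,1)·4! + C(3,2)·3! - C(3,3)·2!
= 120 - 72 + 18 - 2
= 64

64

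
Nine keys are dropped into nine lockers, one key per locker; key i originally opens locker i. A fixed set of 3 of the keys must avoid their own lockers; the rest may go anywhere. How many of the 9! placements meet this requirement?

256320

Inclusion-exclusion on the 3 forbidden self-matches:
Σ_{j=0}^{3} (-1)^j C(3,j)(9-j)!
= C(3,0)·9! - C(3,1)·8! + C(3,2)·7! - C(3,3)·6!
= 362880 - 120960 + 15120 - 720
= 256320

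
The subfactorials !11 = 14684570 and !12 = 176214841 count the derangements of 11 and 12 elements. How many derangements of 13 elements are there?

2290792932

!13 = (13-1)·(!12 + !11) = 12·(176214841 + 14684570) = 12·190899411 = 2290792932.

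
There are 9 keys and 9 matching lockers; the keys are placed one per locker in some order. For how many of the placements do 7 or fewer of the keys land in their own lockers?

362879

Sum C(9,i)·!(9-i) for i = 0..7:
  i=0: C(9,0)·!9 = 1·133496 = 133496
  i=1: C(9,1)·!8 = 9·14833 = 133497
  i=2: C(9,2)·!7 = 36·1854 = 66744
  i=3: C(9,3)·!6 = 84·265 = 22260
  i=4: C(9,4)·!5 = 126·44 = 5544
  i=5: C(9,5)·!4 = 126·9 = 1134
  i=6: C(9,6)·!3 = 84·2 = 168
  i=7: C(9,7)·!2 = 36·1 = 36
Total = 362879.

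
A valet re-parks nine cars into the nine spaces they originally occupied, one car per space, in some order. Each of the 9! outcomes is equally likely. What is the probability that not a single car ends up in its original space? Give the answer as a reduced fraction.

Favorable outcomes: !9 = 133496.
Total outcomes: 9! = 362880.
Probability = 133496/362880 = 16687/45360.

16687/45360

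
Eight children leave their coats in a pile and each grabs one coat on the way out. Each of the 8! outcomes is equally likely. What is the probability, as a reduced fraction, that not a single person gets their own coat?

2119/5760

Favorable outcomes: !8 = 14833.
Total outcomes: 8! = 40320.
Probability = 14833/40320 = 2119/5760.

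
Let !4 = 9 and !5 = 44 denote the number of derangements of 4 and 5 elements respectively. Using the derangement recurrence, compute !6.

!6 = (6-1)·(!5 + !4) = 5·(44 + 9) = 5·53 = 265.

265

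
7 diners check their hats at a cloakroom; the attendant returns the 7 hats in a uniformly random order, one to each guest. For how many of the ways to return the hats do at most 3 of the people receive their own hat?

Sum C(7,i)·!(7-i) for i = 0..3:
  i=0: C(7,0)·!7 = 1·1854 = 1854
  i=1: C(7,1)·!6 = 7·265 = 1855
  i=2: C(7,2)·!5 = 21·44 = 924
  i=3: C(7,3)·!4 = 35·9 = 315
Total = 4948.

4948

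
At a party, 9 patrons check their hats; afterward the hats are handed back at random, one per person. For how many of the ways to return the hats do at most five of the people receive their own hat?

362675

# with exactly i fixed is C(9,i)·!(9-i); sum over i=0..5:
  i=0: C(9,0)·!9 = 1·133496 = 133496
  i=1: C(9,1)·!8 = 9·14833 = 133497
  i=2: C(9,2)·!7 = 36·1854 = 66744
  i=3: C(9,3)·!6 = 84·265 = 22260
  i=4: C(9,4)·!5 = 126·44 = 5544
  i=5: C(9,5)·!4 = 126·9 = 1134
Total = 362675.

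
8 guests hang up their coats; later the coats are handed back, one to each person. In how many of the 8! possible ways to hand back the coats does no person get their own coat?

14833

The subfactorial !8 = [8!/e] (nearest integer).
8! = 40320, and 40320/e ≈ 14832.90, so !8 = 14833.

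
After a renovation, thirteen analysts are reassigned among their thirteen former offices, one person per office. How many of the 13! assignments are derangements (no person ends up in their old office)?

Recurrence: !13 = 13·!12 + (-1)^13.
!13 = 13·176214841 - 1 = 2290792932

2290792932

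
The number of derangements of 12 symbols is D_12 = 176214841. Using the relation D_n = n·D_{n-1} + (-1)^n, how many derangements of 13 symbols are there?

2290792932

D_13 = 13·176214841 - 1 = 2290792932.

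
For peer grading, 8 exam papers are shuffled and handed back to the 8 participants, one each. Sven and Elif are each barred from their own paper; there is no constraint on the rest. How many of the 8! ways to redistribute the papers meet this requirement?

30960

Inclusion-exclusion on the 2 forbidden self-matches:
Σ_{j=0}^{2} (-1)^j C(2,j)(8-j)!
= C(2,0)·8! - C(2,1)·7! + C(2,2)·6!
= 40320 - 10080 + 720
= 30960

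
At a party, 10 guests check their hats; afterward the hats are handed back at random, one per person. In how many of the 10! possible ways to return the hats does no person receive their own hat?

1334961

The subfactorial !10 = [10!/e] (nearest integer).
10! = 3628800, and 3628800/e ≈ 1334960.92, so !10 = 1334961.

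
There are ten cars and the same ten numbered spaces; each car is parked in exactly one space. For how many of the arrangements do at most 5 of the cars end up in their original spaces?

3626624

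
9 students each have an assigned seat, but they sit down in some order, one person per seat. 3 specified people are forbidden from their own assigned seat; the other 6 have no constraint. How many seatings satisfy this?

256320

Inclusion-exclusion on the 3 forbidden self-matches:
Σ_{j=0}^{3} (-1)^j C(3,j)(9-j)!
= C(3,0)·9! - C(3,1)·8! + C(3,2)·7! - C(3,3)·6!
= 362880 - 120960 + 15120 - 720
= 256320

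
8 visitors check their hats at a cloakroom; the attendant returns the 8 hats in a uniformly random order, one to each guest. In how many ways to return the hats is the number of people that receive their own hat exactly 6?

Choose which 6 of the 8 are fixed: C(8,6) = 28.
The remaining 2 must be deranged: !2 = 1.
Total: 28 × 1 = 28.

28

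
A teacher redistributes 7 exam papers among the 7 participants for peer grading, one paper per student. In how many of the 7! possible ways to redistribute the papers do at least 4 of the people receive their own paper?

92

# with exactly i fixed is C(7,i)·!(7-i); sum over i=4..7:
  i=4: C(7,4)·!3 = 35·2 = 70
  i=5: C(7,5)·!2 = 21·1 = 21
  i=6: C(7,6)·!1 = 7·0 = 0
  i=7: C(7,7)·!0 = 1·1 = 1
Total = 92.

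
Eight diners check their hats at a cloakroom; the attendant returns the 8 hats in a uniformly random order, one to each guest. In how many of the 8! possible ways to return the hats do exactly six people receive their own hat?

28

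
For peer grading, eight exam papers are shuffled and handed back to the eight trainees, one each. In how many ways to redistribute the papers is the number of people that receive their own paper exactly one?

14832

Choose which one of the 8 is fixed: C(8,1) = 8.
The other 7 form a derangement: !7 = 1854.
Total: 8 × 1854 = 14832.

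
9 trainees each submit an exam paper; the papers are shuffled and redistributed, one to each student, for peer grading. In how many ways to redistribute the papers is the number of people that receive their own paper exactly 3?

22260

Choose which 3 of the 9 are fixed: C(9,3) = 84.
The other 6 form a derangement: !6 = 265.
Total: 84 × 265 = 22260.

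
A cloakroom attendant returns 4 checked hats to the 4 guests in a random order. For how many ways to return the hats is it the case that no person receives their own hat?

The number of derangements of 4 is !4 = Σ_{k=0}^{4} (-1)^k·4!/k!
= 4! - 4!/1! + 4!/2! - 4!/3! + 4!/4!
= 24 - 24 + 12 - 4 + 1
= 9

9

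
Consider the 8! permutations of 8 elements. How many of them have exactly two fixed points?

Choose which 2 of the 8 are fixed: C(8,2) = 28.
The other 6 form a derangement: !6 = 265.
Total: 28 × 265 = 7420.

7420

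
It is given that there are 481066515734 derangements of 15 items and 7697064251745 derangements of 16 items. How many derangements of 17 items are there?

130850092279664

D_17 = (17-1)·(D_16 + D_15) = 16·(7697064251745 + 481066515734) = 16·8178130767479 = 130850092279664.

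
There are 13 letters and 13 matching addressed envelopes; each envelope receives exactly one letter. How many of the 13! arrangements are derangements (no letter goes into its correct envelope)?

2290792932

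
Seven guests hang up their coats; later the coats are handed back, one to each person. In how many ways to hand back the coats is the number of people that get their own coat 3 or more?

Sum C(7,i)·!(7-i) for i = 3..7:
  i=3: C(7,3)·!4 = 35·9 = 315
  i=4: C(7,4)·!3 = 35·2 = 70
  i=5: C(7,5)·!2 = 21·1 = 21
  i=6: C(7,6)·!1 = 7·0 = 0
  i=7: C(7,7)·!0 = 1·1 = 1
Total = 407.

407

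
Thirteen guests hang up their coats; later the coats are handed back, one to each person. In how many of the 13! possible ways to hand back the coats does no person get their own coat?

By inclusion-exclusion, !13 = Σ (-1)^k · 13!/k! for k=0..13
= 13! - 13!/1! + 13!/2! - 13!/3! + 13!/4! - 13!/5! + 13!/6! - 13!/7! + 13!/8! - 13!/9! + 13!/10! - 13!/11! + 13!/12! - 13!/13!
= 6227020800 - 6227020800 + 3113510400 - 1037836800 + 259459200 - 51891840 + 8648640 - 1235520 + 154440 - 17160 + 1716 - 156 + 13 - 1
= 2290792932

2290792932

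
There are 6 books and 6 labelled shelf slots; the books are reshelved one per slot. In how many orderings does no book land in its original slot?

!6 = 6! · Σ_{k=0}^{6} (-1)^k/k!
= 6! - 6!/1! + 6!/2! - 6!/3! + 6!/4! - 6!/5! + 6!/6!
= 720 - 720 + 360 - 120 + 30 - 6 + 1
= 265

265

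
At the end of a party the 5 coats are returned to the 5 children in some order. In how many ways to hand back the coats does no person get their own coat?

44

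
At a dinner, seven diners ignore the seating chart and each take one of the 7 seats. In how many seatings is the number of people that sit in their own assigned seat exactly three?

315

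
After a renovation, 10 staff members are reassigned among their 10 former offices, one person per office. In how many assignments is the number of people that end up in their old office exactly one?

1334960

Choose which one of the 10 is fixed: C(10,1) = 10.
The remaining 9 must be deranged: !9 = 133496.
Total: 10 × 133496 = 1334960.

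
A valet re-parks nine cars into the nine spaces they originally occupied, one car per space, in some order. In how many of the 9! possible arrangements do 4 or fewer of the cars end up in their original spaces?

361541

# with exactly i fixed is C(9,i)·!(9-i); sum over i=0..4:
  i=0: C(9,0)·!9 = 1·133496 = 133496
  i=1: C(9,1)·!8 = 9·14833 = 133497
  i=2: C(9,2)·!7 = 36·1854 = 66744
  i=3: C(9,3)·!6 = 84·265 = 22260
  i=4: C(9,4)·!5 = 126·44 = 5544
Total = 361541.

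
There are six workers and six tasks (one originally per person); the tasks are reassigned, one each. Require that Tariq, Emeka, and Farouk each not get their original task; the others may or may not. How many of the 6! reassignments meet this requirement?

426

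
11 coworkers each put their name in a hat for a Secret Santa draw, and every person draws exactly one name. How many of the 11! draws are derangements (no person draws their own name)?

The subfactorial !11 = [11!/e] (nearest integer).
11! = 39916800, and 39916800/e ≈ 14684570.08, so !11 = 14684570.

14684570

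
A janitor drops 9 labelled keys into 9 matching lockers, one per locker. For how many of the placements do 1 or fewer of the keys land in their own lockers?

266993

Sum C(9,i)·!(9-i) for i = 0..1:
  i=0: C(9,0)·!9 = 1·133496 = 133496
  i=1: C(9,1)·!8 = 9·14833 = 133497
Total = 266993.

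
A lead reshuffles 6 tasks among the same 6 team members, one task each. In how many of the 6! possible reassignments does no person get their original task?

265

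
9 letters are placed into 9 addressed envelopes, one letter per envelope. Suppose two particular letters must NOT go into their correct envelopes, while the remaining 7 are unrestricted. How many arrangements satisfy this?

Let A_j be the event that the j-th constrained one is fixed. By inclusion-exclusion over the 2 events:
Σ_{j=0}^{2} (-1)^j C(2,j)(9-j)!
= C(2,0)·9! - C(2,1)·8! + C(2,2)·7!
= 362880 - 80640 + 5040
= 287280

287280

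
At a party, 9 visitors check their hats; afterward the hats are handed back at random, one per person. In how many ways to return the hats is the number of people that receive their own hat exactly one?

133497

Choose which one of the 9 is fixed: C(9,1) = 9.
The other 8 form a derangement: !8 = 14833.
Total: 9 × 14833 = 133497.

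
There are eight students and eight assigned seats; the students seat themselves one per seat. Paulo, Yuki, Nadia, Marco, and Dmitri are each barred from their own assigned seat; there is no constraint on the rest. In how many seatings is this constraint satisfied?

Let A_j be the event that the j-th constrained one is fixed. By inclusion-exclusion over the 5 events:
Σ_{j=0}^{5} (-1)^j C(5,j)(8-j)!
= C(5,0)·8! - C(5,1)·7! + C(5,2)·6! - C(5,3)·5! + C(5,4)·4! - C(5,5)·3!
= 40320 - 25200 + 7200 - 1200 + 120 - 6
= 21234

21234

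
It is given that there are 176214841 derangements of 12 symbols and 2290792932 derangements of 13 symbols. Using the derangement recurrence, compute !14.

32071101049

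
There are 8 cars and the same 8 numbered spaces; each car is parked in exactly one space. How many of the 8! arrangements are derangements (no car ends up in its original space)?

!8 is the nearest integer to 8!/e.
8! = 40320, and 40320/e ≈ 14832.90, so !8 = 14833.

14833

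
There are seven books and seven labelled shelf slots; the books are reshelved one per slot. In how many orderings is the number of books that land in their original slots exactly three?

315

Choose which 3 of the 7 are fixed: C(7,3) = 35.
The remaining 4 must be deranged: !4 = 9.
Total: 35 × 9 = 315.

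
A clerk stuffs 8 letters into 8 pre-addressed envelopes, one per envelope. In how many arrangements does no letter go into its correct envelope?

!8 is the nearest integer to 8!/e.
8! = 40320, and 40320/e ≈ 14832.90, so !8 = 14833.

14833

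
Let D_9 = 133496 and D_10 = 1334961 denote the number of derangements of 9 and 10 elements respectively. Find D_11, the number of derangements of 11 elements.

14684570

D_11 = (11-1)·(D_10 + D_9) = 10·(1334961 + 133496) = 10·1468457 = 14684570.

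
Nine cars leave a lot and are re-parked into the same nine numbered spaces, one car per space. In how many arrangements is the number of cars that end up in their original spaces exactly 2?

66744

Choose which 2 of the 9 are fixed: C(9,2) = 36.
The other 7 form a derangement: !7 = 1854.
Total: 36 × 1854 = 66744.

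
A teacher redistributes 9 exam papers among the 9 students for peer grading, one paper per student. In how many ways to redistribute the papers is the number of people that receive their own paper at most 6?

# with exactly i fixed is C(9,i)·!(9-i); sum over i=0..6:
  i=0: C(9,0)·!9 = 1·133496 = 133496
  i=1: C(9,1)·!8 = 9·14833 = 133497
  i=2: C(9,2)·!7 = 36·1854 = 66744
  i=3: C(9,3)·!6 = 84·265 = 22260
  i=4: C(9,4)·!5 = 126·44 = 5544
  i=5: C(9,5)·!4 = 126·9 = 1134
  i=6: C(9,6)·!3 = 84·2 = 168
Total = 362843.

362843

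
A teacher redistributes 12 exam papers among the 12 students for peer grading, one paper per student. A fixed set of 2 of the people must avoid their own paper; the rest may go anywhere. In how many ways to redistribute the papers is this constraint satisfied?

402796800

Inclusion-exclusion on the 2 forbidden self-matches:
Σ_{j=0}^{2} (-1)^j C(2,j)(12-j)!
= C(2,0)·12! - C(2,1)·11! + C(2,2)·10!
= 479001600 - 79833600 + 3628800
= 402796800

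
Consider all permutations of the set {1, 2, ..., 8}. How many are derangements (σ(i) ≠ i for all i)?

The number of derangements of 8 is !8 = Σ_{k=0}^{8} (-1)^k·8!/k!
= 8! - 8!/1! + 8!/2! - 8!/3! + 8!/4! - 8!/5! + 8!/6! - 8!/7! + 8!/8!
= 40320 - 40320 + 20160 - 6720 + 1680 - 336 + 56 - 8 + 1
= 14833

14833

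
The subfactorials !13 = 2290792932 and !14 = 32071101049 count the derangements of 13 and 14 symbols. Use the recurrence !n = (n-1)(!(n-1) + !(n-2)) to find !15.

!15 = (15-1)·(!14 + !13) = 14·(32071101049 + 2290792932) = 14·34361893981 = 481066515734.

481066515734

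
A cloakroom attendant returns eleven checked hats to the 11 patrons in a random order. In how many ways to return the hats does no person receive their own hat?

!11 is the nearest integer to 11!/e.
11! = 39916800, and 39916800/e ≈ 14684570.08, so !11 = 14684570.

14684570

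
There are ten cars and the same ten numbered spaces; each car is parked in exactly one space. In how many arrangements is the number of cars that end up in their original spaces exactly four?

55650

Pick the 4 fixed positions: C(10,4) = 210 ways.
The remaining 6 must be deranged: !6 = 265.
Total: 210 × 265 = 55650.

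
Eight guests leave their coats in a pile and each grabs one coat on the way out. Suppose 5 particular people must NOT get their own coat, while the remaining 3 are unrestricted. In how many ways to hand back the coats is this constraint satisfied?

21234

Let A_j be the event that the j-th constrained one is fixed. By inclusion-exclusion over the 5 events:
Σ_{j=0}^{5} (-1)^j C(5,j)(8-j)!
= C(5,0)·8! - C(5,1)·7! + C(5,2)·6! - C(5,3)·5! + C(5,4)·4! - C(5,5)·3!
= 40320 - 25200 + 7200 - 1200 + 120 - 6
= 21234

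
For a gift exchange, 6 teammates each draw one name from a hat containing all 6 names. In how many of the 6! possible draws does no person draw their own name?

The number of derangements of 6 is !6 = Σ_{k=0}^{6} (-1)^k·6!/k!
= 6! - 6!/1! + 6!/2! - 6!/3! + 6!/4! - 6!/5! + 6!/6!
= 720 - 720 + 360 - 120 + 30 - 6 + 1
= 265

265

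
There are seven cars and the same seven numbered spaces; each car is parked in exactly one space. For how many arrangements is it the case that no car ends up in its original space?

1854

By inclusion-exclusion, !7 = Σ (-1)^k · 7!/k! for k=0..7
= 7! - 7!/1! + 7!/2! - 7!/3! + 7!/4! - 7!/5! + 7!/6! - 7!/7!
= 5040 - 5040 + 2520 - 840 + 210 - 42 + 7 - 1
= 1854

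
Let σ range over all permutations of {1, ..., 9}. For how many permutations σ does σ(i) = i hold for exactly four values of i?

5544

Pick the 4 fixed positions: C(9,4) = 126 ways.
The remaining 5 must be deranged: !5 = 44.
Total: 126 × 44 = 5544.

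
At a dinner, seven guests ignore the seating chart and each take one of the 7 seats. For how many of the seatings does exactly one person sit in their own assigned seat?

Choose which one of the 7 is fixed: C(7,1) = 7.
The remaining 6 must be deranged: !6 = 265.
Total: 7 × 265 = 1855.

1855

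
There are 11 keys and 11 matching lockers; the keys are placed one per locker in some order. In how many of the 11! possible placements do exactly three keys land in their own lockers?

2447445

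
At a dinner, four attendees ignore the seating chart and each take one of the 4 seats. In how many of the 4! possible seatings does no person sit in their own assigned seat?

The subfactorial !4 = [4!/e] (nearest integer).
4! = 24, and 24/e ≈ 8.83, so !4 = 9.

9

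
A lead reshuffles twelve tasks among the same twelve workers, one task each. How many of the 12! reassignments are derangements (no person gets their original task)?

Recurrence: !12 = 12·!11 + (-1)^12.
!12 = 12·14684570 + 1 = 176214841

176214841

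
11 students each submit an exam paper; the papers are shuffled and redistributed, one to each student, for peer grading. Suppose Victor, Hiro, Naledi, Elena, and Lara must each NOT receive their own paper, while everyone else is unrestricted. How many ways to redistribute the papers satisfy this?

Inclusion-exclusion on the 5 forbidden self-matches:
Σ_{j=0}^{5} (-1)^j C(5,j)(11-j)!
= C(5,0)·11! - C(5,1)·10! + C(5,2)·9! - C(5,3)·8! + C(5,4)·7! - C(5,5)·6!
= 39916800 - 18144000 + 3628800 - 403200 + 25200 - 720
= 25022880

25022880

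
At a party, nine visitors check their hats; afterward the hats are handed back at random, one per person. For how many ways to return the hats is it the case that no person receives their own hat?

133496

!9 is the nearest integer to 9!/e.
9! = 362880, and 362880/e ≈ 133496.09, so !9 = 133496.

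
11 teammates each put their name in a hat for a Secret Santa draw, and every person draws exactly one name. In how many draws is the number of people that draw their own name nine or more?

Sum C(11,i)·!(11-i) for i = 9..11:
  i=9: C(11,9)·!2 = 55·1 = 55
  i=10: C(11,10)·!1 = 11·0 = 0
  i=11: C(11,11)·!0 = 1·1 = 1
Total = 56.

56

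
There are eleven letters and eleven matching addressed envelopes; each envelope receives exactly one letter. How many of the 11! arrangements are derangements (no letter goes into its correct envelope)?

14684570

By inclusion-exclusion, !11 = Σ (-1)^k · 11!/k! for k=0..11
= 11! - 11!/1! + 11!/2! - 11!/3! + 11!/4! - 11!/5! + 11!/6! - 11!/7! + 11!/8! - 11!/9! + 11!/10! - 11!/11!
= 39916800 - 39916800 + 19958400 - 6652800 + 1663200 - 332640 + 55440 - 7920 + 990 - 110 + 11 - 1
= 14684570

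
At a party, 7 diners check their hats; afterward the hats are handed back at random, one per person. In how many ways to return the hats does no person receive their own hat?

1854

The number of derangements of 7 is !7 = Σ_{k=0}^{7} (-1)^k·7!/k!
= 7! - 7!/1! + 7!/2! - 7!/3! + 7!/4! - 7!/5! + 7!/6! - 7!/7!
= 5040 - 5040 + 2520 - 840 + 210 - 42 + 7 - 1
= 1854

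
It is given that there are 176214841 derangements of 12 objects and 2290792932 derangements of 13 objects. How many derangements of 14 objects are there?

32071101049

D_14 = (14-1)·(D_13 + D_12) = 13·(2290792932 + 176214841) = 13·2467007773 = 32071101049.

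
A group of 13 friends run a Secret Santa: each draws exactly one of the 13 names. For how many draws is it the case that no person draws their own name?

!13 = 13! · Σ_{k=0}^{13} (-1)^k/k!
= 13! - 13!/1! + 13!/2! - 13!/3! + 13!/4! - 13!/5! + 13!/6! - 13!/7! + 13!/8! - 13!/9! + 13!/10! - 13!/11! + 13!/12! - 13!/13!
= 6227020800 - 6227020800 + 3113510400 - 1037836800 + 259459200 - 51891840 + 8648640 - 1235520 + 154440 - 17160 + 1716 - 156 + 13 - 1
= 2290792932

2290792932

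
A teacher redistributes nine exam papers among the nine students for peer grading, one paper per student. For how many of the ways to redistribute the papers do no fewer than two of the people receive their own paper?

Sum C(9,i)·!(9-i) for i = 2..9:
  i=2: C(9,2)·!7 = 36·1854 = 66744
  i=3: C(9,3)·!6 = 84·265 = 22260
  i=4: C(9,4)·!5 = 126·44 = 5544
  i=5: C(9,5)·!4 = 126·9 = 1134
  i=6: C(9,6)·!3 = 84·2 = 168
  i=7: C(9,7)·!2 = 36·1 = 36
  i=8: C(9,8)·!1 = 9·0 = 0
  i=9: C(9,9)·!0 = 1·1 = 1
Total = 95887.

95887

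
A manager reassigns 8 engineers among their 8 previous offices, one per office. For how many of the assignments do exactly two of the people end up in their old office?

Choose which 2 of the 8 are fixed: C(8,2) = 28.
The other 6 form a derangement: !6 = 265.
Total: 28 × 265 = 7420.

7420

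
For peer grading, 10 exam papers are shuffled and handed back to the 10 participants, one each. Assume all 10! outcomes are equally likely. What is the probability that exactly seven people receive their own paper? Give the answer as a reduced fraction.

Favorable outcomes: C(10,7)·!3 = 120·2 = 240.
Total outcomes: 10! = 3628800.
Probability = 240/3628800 = 1/15120.

1/15120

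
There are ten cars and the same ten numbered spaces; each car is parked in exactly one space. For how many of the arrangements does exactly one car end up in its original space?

Pick the single fixed position: C(10,1) = 10 ways.
The other 9 form a derangement: !9 = 133496.
Total: 10 × 133496 = 1334960.

1334960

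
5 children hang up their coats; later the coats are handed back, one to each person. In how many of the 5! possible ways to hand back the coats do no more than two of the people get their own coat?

109

# with exactly i fixed is C(5,i)·!(5-i); sum over i=0..2:
  i=0: C(5,0)·!5 = 1·44 = 44
  i=1: C(5,1)·!4 = 5·9 = 45
  i=2: C(5,2)·!3 = 10·2 = 20
Total = 109.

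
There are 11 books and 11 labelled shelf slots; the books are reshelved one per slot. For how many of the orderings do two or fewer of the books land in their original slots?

36711421

Sum C(11,i)·!(11-i) for i = 0..2:
  i=0: C(11,0)·!11 = 1·14684570 = 14684570
  i=1: C(11,1)·!10 = 11·1334961 = 14684571
  i=2: C(11,2)·!9 = 55·133496 = 7342280
Total = 36711421.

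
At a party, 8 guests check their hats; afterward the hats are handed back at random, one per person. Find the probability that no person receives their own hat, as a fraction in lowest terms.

2119/5760

Favorable outcomes: !8 = 14833.
Total outcomes: 8! = 40320.
Probability = 14833/40320 = 2119/5760.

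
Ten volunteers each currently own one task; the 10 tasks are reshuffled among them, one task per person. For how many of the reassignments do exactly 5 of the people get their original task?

11088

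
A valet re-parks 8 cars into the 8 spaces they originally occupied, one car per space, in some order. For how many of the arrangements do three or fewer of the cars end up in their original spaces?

39549

# with exactly i fixed is C(8,i)·!(8-i); sum over i=0..3:
  i=0: C(8,0)·!8 = 1·14833 = 14833
  i=1: C(8,1)·!7 = 8·1854 = 14832
  i=2: C(8,2)·!6 = 28·265 = 7420
  i=3: C(8,3)·!5 = 56·44 = 2464
Total = 39549.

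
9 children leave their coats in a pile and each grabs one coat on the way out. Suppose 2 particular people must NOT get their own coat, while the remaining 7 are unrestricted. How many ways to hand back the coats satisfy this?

287280

Inclusion-exclusion on the 2 forbidden self-matches:
Σ_{j=0}^{2} (-1)^j C(2,j)(9-j)!
= C(2,0)·9! - C(2,1)·8! + C(2,2)·7!
= 362880 - 80640 + 5040
= 287280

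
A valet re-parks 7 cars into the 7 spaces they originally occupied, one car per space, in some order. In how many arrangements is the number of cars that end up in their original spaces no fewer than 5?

22

# with exactly i fixed is C(7,i)·!(7-i); sum over i=5..7:
  i=5: C(7,5)·!2 = 21·1 = 21
  i=6: C(7,6)·!1 = 7·0 = 0
  i=7: C(7,7)·!0 = 1·1 = 1
Total = 22.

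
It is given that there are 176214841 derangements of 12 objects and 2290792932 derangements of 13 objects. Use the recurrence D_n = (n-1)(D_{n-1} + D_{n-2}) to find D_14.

32071101049

D_14 = (14-1)·(D_13 + D_12) = 13·(2290792932 + 176214841) = 13·2467007773 = 32071101049.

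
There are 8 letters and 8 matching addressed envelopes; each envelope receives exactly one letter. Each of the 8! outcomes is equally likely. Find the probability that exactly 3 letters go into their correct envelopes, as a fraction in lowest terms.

11/180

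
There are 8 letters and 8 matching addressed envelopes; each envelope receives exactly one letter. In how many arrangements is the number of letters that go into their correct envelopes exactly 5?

112

Pick the 5 fixed positions: C(8,5) = 56 ways.
The remaining 3 must be deranged: !3 = 2.
Total: 56 × 2 = 112.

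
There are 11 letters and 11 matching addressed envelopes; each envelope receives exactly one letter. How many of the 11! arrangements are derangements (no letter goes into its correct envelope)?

14684570

!11 is the nearest integer to 11!/e.
11! = 39916800, and 39916800/e ≈ 14684570.08, so !11 = 14684570.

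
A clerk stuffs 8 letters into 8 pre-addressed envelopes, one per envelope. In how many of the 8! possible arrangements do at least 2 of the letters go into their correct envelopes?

# with exactly i fixed is C(8,i)·!(8-i); sum over i=2..8:
  i=2: C(8,2)·!6 = 28·265 = 7420
  i=3: C(8,3)·!5 = 56·44 = 2464
  i=4: C(8,4)·!4 = 70·9 = 630
  i=5: C(8,5)·!3 = 56·2 = 112
  i=6: C(8,6)·!2 = 28·1 = 28
  i=7: C(8,7)·!1 = 8·0 = 0
  i=8: C(8,8)·!0 = 1·1 = 1
Total = 10655.

10655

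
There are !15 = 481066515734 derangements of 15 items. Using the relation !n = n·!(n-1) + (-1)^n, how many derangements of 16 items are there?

!16 = 16·481066515734 + 1 = 7697064251745.

7697064251745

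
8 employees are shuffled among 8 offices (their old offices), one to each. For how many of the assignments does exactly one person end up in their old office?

14832

Pick the single fixed position: C(8,1) = 8 ways.
The other 7 form a derangement: !7 = 1854.
Total: 8 × 1854 = 14832.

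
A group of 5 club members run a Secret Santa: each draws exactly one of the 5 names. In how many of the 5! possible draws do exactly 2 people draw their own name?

Pick the 2 fixed positions: C(5,2) = 10 ways.
The other 3 form a derangement: !3 = 2.
Total: 10 × 2 = 20.

20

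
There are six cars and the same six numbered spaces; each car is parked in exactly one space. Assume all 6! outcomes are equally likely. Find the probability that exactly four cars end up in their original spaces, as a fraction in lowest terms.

1/48

Favorable outcomes: C(6,4)·!2 = 15·1 = 15.
Total outcomes: 6! = 720.
Probability = 15/720 = 1/48.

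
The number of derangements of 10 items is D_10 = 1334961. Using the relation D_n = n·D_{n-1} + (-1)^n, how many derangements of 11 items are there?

14684570

D_11 = 11·1334961 - 1 = 14684570.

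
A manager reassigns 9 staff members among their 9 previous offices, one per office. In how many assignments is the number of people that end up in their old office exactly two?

Pick the 2 fixed positions: C(9,2) = 36 ways.
The remaining 7 must be deranged: !7 = 1854.
Total: 36 × 1854 = 66744.

66744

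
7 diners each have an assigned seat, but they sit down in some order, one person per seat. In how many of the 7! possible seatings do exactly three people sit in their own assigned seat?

315

Pick the 3 fixed positions: C(7,3) = 35 ways.
The other 4 form a derangement: !4 = 9.
Total: 35 × 9 = 315.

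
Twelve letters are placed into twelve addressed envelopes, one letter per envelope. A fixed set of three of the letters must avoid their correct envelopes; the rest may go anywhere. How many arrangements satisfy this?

Inclusion-exclusion on the 3 forbidden self-matches:
Σ_{j=0}^{3} (-1)^j C(3,j)(12-j)!
= C(3,0)·12! - C(3,1)·11! + C(3,2)·10! - C(3,3)·9!
= 479001600 - 119750400 + 10886400 - 362880
= 369774720

369774720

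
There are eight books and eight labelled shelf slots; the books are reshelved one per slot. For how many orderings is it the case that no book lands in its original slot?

The subfactorial !8 = [8!/e] (nearest integer).
8! = 40320, and 40320/e ≈ 14832.90, so !8 = 14833.

14833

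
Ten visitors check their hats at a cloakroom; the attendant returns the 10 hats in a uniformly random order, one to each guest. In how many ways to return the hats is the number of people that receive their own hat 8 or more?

46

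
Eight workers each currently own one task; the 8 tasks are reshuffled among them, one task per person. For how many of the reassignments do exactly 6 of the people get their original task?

28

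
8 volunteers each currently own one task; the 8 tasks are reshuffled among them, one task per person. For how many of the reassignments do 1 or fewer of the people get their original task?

Sum C(8,i)·!(8-i) for i = 0..1:
  i=0: C(8,0)·!8 = 1·14833 = 14833
  i=1: C(8,1)·!7 = 8·1854 = 14832
Total = 29665.

29665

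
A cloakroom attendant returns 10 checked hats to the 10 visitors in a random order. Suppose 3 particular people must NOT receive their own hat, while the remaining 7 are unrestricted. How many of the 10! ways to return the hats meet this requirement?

Let A_j be the event that the j-th constrained one is fixed. By inclusion-exclusion over the 3 events:
Σ_{j=0}^{3} (-1)^j C(3,j)(10-j)!
= C(3,0)·10! - C(3,1)·9! + C(3,2)·8! - C(3,3)·7!
= 3628800 - 1088640 + 120960 - 5040
= 2656080

2656080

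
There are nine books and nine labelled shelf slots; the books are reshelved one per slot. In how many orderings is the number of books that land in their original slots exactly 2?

Choose which 2 of the 9 are fixed: C(9,2) = 36.
The other 7 form a derangement: !7 = 1854.
Total: 36 × 1854 = 66744.

66744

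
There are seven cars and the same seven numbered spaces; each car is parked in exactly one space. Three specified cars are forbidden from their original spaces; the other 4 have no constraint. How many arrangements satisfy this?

3216

Let A_j be the event that the j-th constrained one is fixed. By inclusion-exclusion over the 3 events:
Σ_{j=0}^{3} (-1)^j C(3,j)(7-j)!
= C(3,0)·7! - C(3,1)·6! + C(3,2)·5! - C(3,3)·4!
= 5040 - 2160 + 360 - 24
= 3216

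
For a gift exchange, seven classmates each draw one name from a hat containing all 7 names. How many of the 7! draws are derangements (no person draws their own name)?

1854

!7 = 7! · Σ_{k=0}^{7} (-1)^k/k!
= 7! - 7!/1! + 7!/2! - 7!/3! + 7!/4! - 7!/5! + 7!/6! - 7!/7!
= 5040 - 5040 + 2520 - 840 + 210 - 42 + 7 - 1
= 1854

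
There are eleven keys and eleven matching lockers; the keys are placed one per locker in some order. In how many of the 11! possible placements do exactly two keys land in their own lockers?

Pick the 2 fixed positions: C(11,2) = 55 ways.
The other 9 form a derangement: !9 = 133496.
Total: 55 × 133496 = 7342280.

7342280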